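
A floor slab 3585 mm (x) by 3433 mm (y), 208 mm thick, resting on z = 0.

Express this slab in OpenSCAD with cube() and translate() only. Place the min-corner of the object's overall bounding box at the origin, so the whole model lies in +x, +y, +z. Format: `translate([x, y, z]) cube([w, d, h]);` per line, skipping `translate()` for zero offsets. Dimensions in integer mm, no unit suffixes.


cube([3585, 3433, 208]);


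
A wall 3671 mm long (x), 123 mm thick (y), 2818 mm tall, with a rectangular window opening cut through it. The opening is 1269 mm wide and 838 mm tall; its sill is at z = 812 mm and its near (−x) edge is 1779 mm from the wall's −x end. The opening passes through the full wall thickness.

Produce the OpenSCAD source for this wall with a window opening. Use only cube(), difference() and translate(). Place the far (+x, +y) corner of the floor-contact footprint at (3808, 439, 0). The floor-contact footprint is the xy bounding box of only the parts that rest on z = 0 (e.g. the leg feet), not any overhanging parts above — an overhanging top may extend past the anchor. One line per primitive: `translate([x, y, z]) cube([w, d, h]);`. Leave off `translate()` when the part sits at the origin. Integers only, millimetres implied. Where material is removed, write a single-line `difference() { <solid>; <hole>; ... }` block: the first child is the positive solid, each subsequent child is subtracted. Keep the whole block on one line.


difference() { translate([137, 316, 0]) cube([3671, 123, 2818]); translate([1916, 316, 812]) cube([1269, 123, 838]); }


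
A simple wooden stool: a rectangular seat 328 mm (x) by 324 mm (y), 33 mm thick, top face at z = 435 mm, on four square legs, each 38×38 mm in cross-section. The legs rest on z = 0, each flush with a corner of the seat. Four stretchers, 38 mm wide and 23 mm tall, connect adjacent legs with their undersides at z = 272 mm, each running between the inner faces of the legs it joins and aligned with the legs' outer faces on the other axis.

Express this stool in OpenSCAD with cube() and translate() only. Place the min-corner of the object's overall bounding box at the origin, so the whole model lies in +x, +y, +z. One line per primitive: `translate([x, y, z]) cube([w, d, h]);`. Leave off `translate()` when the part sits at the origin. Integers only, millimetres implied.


// leg_h = 435 - 33 = 402
// stretcher span = 328 - 2*38 = 252
translate([0, 0, 402]) cube([328, 324, 33]);
cube([38, 38, 402]);
translate([290, 0, 0]) cube([38, 38, 402]);
translate([0, 286, 0]) cube([38, 38, 402]);
translate([290, 286, 0]) cube([38, 38, 402]);
translate([38, 0, 272]) cube([252, 38, 23]);
translate([38, 286, 272]) cube([252, 38, 23]);
translate([0, 38, 272]) cube([38, 248, 23]);
translate([290, 38, 272]) cube([38, 248, 23]);


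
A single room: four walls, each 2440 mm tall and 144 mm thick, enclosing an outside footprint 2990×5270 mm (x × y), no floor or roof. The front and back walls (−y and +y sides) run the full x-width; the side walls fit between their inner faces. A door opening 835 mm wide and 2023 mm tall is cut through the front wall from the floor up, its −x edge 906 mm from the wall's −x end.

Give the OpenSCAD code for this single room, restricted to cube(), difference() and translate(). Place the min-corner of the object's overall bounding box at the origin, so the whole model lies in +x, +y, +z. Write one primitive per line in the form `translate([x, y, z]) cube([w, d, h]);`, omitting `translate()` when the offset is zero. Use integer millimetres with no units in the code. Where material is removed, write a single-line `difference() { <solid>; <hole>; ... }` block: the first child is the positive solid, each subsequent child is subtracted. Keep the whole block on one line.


difference() { cube([2990, 144, 2440]); translate([906, 0, 0]) cube([835, 144, 2023]); }
translate([0, 5126, 0]) cube([2990, 144, 2440]);
translate([0, 144, 0]) cube([144, 4982, 2440]);
translate([2846, 144, 0]) cube([144, 4982, 2440]);


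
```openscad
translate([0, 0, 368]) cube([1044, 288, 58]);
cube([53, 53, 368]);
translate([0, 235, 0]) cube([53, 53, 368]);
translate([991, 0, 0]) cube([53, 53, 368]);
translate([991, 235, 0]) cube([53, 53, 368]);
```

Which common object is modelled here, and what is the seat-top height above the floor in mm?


A bench. The seat-top height is 426 mm.

A long slab on four corner posts — a bench. The slab sits at z = 368 with thickness 58, so the top is 368 + 58 = 426 mm.


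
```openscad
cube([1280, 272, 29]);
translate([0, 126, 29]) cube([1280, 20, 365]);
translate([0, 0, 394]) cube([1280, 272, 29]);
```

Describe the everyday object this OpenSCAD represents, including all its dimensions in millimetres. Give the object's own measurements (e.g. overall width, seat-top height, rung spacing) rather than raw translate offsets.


An I-beam lying along x, 1280 mm long. Overall section height 423 mm. Two flanges 272 mm wide (y) and 29 mm thick, one on the floor and one at the top; a web 20 mm thick runs between them, centred on the flange width.


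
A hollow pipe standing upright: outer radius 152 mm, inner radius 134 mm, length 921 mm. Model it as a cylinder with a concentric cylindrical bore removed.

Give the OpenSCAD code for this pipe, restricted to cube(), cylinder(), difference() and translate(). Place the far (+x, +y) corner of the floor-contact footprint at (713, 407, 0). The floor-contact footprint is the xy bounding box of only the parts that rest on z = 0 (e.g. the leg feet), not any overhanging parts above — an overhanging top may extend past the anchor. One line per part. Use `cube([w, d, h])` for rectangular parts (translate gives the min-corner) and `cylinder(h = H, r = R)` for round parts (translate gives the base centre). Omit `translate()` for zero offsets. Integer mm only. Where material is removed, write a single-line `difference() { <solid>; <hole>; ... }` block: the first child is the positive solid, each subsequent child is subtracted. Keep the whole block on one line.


difference() { translate([561, 255, 0]) cylinder(h = 921, r = 152); translate([561, 255, 0]) cylinder(h = 921, r = 134); }


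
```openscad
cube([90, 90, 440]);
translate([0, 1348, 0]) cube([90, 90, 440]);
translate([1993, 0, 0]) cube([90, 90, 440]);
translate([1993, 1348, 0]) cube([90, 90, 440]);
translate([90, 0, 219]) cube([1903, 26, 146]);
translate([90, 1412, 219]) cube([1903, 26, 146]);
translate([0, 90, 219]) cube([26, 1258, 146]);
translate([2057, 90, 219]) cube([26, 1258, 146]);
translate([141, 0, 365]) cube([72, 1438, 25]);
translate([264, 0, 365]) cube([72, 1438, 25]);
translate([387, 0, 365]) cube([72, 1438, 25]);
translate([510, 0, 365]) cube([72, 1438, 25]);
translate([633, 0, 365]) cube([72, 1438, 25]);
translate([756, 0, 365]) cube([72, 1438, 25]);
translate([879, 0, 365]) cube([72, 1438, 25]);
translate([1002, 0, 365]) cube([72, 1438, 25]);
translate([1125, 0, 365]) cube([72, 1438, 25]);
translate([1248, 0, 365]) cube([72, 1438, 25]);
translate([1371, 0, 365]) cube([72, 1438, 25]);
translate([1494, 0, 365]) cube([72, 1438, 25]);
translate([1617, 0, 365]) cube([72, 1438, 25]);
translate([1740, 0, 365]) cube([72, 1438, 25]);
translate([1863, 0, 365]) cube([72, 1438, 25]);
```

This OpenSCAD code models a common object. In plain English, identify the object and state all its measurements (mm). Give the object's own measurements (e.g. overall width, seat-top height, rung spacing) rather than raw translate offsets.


A bed frame 2083 mm long (x) by 1438 mm wide (y). Four 90×90 mm corner posts, 440 mm tall, at the corners of the footprint. Four rails of 26 mm thickness and 146 mm height run between adjacent posts with their undersides at z = 219 mm, their outer faces flush with the outside of the frame (the two x-running rails run between the posts' inner faces; the two y-running rails run between the posts' inner faces). 15 slats, each 72 mm wide (x) and 25 mm thick, lie across the top of the two x-running rails, running the full 1438 mm width of the frame in y; along x they sit between the end posts with a 51 mm gap after the −x posts and between neighbouring slats, leaving 58 mm before the +x posts.


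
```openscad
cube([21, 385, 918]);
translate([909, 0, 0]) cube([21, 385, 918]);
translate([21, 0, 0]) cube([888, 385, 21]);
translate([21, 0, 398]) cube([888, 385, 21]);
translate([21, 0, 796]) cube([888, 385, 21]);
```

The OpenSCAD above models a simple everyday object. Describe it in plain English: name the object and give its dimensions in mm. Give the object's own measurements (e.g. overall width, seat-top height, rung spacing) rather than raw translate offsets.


An open bookshelf. Two side panels, each 21 mm thick, 385 mm deep and 918 mm tall, stand 930 mm apart (outside-to-outside). Between them sit 3 shelves, each 21 mm thick and 385 mm deep, spanning the full gap between the sides. The bottom shelf rests on the floor (its underside at z = 0) and the clear gap between one shelf's top and the next shelf's underside is 377 mm.


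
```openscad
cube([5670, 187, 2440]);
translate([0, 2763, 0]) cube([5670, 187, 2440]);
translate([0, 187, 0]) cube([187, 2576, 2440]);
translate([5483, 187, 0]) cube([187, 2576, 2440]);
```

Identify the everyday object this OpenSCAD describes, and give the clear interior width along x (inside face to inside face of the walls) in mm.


A house (or room) frame. The interior width is 5296 mm.

Four 2440 mm walls enclosing a rectangle with no floor or roof — a room or house frame. Outside width is 5670 mm and wall thickness is 187 mm, so the interior width is 5670 − 2 × 187 = 5296 mm.


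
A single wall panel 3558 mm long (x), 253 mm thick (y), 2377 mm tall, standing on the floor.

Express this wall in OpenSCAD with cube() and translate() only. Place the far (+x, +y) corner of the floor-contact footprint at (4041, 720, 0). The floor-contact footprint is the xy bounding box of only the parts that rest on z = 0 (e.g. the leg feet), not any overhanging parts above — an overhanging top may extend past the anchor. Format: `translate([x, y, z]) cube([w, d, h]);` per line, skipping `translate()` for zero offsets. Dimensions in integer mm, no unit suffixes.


translate([483, 467, 0]) cube([3558, 253, 2377]);


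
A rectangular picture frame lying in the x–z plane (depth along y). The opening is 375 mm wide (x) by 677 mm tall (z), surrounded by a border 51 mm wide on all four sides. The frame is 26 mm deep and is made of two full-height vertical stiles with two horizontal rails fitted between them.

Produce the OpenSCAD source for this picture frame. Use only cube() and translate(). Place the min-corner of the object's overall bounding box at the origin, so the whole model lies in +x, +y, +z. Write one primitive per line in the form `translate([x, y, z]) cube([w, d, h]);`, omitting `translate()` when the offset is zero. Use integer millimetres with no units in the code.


cube([51, 26, 779]);
translate([426, 0, 0]) cube([51, 26, 779]);
translate([51, 0, 0]) cube([375, 26, 51]);
translate([51, 0, 728]) cube([375, 26, 51]);


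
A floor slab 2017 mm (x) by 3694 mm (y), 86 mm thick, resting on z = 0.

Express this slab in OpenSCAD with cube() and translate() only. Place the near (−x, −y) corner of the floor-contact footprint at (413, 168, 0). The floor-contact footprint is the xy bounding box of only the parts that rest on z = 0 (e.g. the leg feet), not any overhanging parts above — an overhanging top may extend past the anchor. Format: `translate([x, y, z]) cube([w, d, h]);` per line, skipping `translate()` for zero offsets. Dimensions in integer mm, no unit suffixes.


translate([413, 168, 0]) cube([2017, 3694, 86]);


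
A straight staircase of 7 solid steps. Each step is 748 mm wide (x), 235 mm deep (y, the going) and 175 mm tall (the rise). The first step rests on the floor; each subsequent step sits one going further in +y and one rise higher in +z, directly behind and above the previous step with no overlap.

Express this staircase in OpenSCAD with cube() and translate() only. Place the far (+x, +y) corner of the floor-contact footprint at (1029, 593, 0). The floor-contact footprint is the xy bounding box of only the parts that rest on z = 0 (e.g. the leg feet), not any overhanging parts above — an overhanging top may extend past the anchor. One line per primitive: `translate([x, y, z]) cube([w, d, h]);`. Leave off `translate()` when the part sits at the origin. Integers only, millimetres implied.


translate([281, 358, 0]) cube([748, 235, 175]);
translate([281, 593, 175]) cube([748, 235, 175]);
translate([281, 828, 350]) cube([748, 235, 175]);
translate([281, 1063, 525]) cube([748, 235, 175]);
translate([281, 1298, 700]) cube([748, 235, 175]);
translate([281, 1533, 875]) cube([748, 235, 175]);
translate([281, 1768, 1050]) cube([748, 235, 175]);


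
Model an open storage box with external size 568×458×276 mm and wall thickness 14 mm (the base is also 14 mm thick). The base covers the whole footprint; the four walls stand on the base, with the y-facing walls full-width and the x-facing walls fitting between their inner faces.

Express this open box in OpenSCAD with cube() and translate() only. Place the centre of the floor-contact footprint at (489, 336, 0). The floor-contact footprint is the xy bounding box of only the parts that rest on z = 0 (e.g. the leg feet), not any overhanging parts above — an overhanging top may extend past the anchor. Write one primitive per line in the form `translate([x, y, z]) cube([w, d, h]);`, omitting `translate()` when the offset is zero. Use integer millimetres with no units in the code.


translate([205, 107, 0]) cube([568, 458, 14]);
translate([205, 107, 14]) cube([568, 14, 262]);
translate([205, 551, 14]) cube([568, 14, 262]);
translate([205, 121, 14]) cube([14, 430, 262]);
translate([759, 121, 14]) cube([14, 430, 262]);


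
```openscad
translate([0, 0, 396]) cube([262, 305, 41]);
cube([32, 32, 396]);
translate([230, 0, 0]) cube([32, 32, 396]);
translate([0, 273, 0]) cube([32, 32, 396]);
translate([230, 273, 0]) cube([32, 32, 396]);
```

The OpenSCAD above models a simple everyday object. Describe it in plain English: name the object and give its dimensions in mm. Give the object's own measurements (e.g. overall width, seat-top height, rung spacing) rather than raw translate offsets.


A simple wooden stool: a rectangular seat 262 mm (x) by 305 mm (y), 41 mm thick, top face at z = 437 mm, on four square legs, each 32×32 mm in cross-section. The legs rest on z = 0, each flush with a corner of the seat.


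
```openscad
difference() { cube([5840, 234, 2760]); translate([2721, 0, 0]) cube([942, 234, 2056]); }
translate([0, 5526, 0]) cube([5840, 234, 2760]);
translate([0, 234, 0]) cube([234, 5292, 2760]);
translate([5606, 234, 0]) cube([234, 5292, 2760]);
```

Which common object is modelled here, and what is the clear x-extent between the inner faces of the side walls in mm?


A single room. The interior width is 5372 mm.

Four walls enclosing a rectangle with a door in the front wall — a room. Outside width 5840 minus two 234 mm walls gives 5372 mm.


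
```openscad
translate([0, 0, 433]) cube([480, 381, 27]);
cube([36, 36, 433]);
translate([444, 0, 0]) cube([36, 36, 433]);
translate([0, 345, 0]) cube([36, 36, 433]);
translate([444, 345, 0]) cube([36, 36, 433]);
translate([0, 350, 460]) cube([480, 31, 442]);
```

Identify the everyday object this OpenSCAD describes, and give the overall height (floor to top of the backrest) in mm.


A chair. The overall height is 902 mm.

A slab on four corner posts with a tall panel at the back — a chair. The seat slab sits at z = 433 with thickness 27, and the 442 mm backrest starts at the seat top, so the overall height is 433 + 27 + 442 = 902 mm.


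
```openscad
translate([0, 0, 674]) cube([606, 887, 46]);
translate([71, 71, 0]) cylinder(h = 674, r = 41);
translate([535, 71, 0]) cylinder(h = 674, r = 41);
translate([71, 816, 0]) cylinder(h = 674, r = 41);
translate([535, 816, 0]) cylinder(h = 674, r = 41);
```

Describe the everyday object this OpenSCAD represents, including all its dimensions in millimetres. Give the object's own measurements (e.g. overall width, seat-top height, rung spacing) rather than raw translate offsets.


A table: top 606 mm (x) × 887 mm (y), 46 mm thick, upper face at z = 720 mm, on four round legs of 82 mm diameter, each leg's bounding box inset 30 mm from the nearest pair of top edges from z = 0 to the bottom of the top.


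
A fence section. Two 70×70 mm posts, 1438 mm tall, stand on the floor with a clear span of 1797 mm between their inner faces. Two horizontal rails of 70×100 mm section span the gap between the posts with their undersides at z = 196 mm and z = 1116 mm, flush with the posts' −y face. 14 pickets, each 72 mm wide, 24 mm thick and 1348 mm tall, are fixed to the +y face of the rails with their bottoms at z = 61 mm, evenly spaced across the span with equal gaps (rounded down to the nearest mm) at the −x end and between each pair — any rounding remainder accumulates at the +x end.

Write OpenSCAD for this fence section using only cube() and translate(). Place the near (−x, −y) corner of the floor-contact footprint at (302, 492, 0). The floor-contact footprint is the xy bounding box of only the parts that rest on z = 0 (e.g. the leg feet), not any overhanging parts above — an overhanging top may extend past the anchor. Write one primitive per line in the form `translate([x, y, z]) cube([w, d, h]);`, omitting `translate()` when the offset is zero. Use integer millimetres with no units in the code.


translate([302, 492, 0]) cube([70, 70, 1438]);
translate([2169, 492, 0]) cube([70, 70, 1438]);
translate([372, 492, 196]) cube([1797, 70, 100]);
translate([372, 492, 1116]) cube([1797, 70, 100]);
translate([424, 562, 61]) cube([72, 24, 1348]);
translate([548, 562, 61]) cube([72, 24, 1348]);
translate([672, 562, 61]) cube([72, 24, 1348]);
translate([796, 562, 61]) cube([72, 24, 1348]);
translate([920, 562, 61]) cube([72, 24, 1348]);
translate([1044, 562, 61]) cube([72, 24, 1348]);
translate([1168, 562, 61]) cube([72, 24, 1348]);
translate([1292, 562, 61]) cube([72, 24, 1348]);
translate([1416, 562, 61]) cube([72, 24, 1348]);
translate([1540, 562, 61]) cube([72, 24, 1348]);
translate([1664, 562, 61]) cube([72, 24, 1348]);
translate([1788, 562, 61]) cube([72, 24, 1348]);
translate([1912, 562, 61]) cube([72, 24, 1348]);
translate([2036, 562, 61]) cube([72, 24, 1348]);


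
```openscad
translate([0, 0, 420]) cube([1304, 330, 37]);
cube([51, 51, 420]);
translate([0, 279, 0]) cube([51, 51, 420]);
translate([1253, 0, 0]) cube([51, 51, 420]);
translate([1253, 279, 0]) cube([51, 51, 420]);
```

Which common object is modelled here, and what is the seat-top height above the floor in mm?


A bench. The seat-top height is 457 mm.

A long slab on four corner posts — a bench. The slab sits at z = 420 with thickness 37, so the top is 420 + 37 = 457 mm.


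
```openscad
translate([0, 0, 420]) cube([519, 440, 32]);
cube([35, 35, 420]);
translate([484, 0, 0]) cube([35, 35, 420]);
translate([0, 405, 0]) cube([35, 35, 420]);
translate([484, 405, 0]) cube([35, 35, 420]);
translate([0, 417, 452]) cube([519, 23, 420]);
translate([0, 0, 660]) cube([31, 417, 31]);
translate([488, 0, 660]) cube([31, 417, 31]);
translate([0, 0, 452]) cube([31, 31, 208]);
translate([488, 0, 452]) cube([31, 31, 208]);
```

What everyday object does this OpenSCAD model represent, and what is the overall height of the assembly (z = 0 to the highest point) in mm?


A chair. The overall height is 872 mm.

A slab on four corner posts with a tall panel at the back — a chair. The seat slab sits at z = 420 with thickness 32, and the 420 mm backrest starts at the seat top, so the overall height is 420 + 32 + 420 = 872 mm.


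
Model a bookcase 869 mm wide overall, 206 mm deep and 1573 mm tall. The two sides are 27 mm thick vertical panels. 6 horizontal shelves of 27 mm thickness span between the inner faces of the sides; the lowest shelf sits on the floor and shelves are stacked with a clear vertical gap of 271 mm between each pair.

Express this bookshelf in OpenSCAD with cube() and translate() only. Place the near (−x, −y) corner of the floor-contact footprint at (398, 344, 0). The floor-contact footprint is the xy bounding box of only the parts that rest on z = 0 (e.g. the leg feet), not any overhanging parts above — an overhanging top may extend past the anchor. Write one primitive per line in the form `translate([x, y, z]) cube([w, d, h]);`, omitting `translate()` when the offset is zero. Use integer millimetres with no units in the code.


translate([398, 344, 0]) cube([27, 206, 1573]);
translate([1240, 344, 0]) cube([27, 206, 1573]);
translate([425, 344, 0]) cube([815, 206, 27]);
translate([425, 344, 298]) cube([815, 206, 27]);
translate([425, 344, 596]) cube([815, 206, 27]);
translate([425, 344, 894]) cube([815, 206, 27]);
translate([425, 344, 1192]) cube([815, 206, 27]);
translate([425, 344, 1490]) cube([815, 206, 27]);


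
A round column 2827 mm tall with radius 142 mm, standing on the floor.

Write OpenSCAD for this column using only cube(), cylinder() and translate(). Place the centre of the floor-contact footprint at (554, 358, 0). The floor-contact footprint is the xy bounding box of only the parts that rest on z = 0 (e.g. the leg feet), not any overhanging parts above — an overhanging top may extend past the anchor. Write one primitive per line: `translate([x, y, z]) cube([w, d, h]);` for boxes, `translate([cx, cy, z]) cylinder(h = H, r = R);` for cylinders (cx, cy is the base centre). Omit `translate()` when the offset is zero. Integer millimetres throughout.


translate([554, 358, 0]) cylinder(h = 2827, r = 142);


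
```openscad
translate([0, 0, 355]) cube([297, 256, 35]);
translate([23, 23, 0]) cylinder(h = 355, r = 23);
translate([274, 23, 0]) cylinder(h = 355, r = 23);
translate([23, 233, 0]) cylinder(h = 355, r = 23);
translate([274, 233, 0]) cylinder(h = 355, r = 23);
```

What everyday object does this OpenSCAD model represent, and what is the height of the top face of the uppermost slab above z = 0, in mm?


A stool. The seat height is 390 mm.

A 297×256×35 slab at z = 355 on four corner cylinders — a stool. The seat top is 355 + 35 = 390 mm.


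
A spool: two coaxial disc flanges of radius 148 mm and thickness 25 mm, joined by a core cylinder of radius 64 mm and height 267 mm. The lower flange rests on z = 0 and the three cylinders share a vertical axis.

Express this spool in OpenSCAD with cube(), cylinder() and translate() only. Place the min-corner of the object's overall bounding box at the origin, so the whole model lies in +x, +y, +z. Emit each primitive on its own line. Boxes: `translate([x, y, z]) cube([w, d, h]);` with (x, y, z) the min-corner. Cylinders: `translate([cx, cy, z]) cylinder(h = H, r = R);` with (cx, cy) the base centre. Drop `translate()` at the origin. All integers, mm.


translate([148, 148, 0]) cylinder(h = 25, r = 148);
translate([148, 148, 25]) cylinder(h = 267, r = 64);
translate([148, 148, 292]) cylinder(h = 25, r = 148);


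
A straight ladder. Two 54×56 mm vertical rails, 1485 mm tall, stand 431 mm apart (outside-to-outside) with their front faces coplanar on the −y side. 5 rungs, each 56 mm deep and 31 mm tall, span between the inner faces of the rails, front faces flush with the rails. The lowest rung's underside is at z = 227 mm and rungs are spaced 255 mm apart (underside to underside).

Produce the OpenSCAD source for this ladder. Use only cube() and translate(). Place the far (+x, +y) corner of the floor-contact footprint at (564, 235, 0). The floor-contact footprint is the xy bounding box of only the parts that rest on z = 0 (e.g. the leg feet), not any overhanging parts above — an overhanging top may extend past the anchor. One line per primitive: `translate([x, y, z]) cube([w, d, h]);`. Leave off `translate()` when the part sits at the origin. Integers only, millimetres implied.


translate([133, 179, 0]) cube([54, 56, 1485]);
translate([510, 179, 0]) cube([54, 56, 1485]);
translate([187, 179, 227]) cube([323, 56, 31]);
translate([187, 179, 482]) cube([323, 56, 31]);
translate([187, 179, 737]) cube([323, 56, 31]);
translate([187, 179, 992]) cube([323, 56, 31]);
translate([187, 179, 1247]) cube([323, 56, 31]);


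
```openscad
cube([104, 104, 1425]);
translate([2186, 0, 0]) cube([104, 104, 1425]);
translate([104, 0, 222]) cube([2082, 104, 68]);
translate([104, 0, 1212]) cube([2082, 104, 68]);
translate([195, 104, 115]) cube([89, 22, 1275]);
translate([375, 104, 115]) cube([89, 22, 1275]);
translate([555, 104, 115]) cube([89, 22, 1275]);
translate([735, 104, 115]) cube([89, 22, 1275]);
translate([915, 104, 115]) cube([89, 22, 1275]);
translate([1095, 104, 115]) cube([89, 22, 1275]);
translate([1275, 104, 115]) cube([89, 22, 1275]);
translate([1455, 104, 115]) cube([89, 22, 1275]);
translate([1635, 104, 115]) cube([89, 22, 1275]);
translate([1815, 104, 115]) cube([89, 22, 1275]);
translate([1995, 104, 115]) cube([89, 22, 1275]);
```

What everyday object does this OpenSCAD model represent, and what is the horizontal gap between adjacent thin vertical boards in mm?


A fence section. The picket gap is 91 mm.

Two posts, two rails, 11 pickets — a fence section. Span 2082 mm holds 11 pickets of 89 mm with 12 equal gaps: ⌊(2082 − 11·89) / 12⌋ = 91 mm.


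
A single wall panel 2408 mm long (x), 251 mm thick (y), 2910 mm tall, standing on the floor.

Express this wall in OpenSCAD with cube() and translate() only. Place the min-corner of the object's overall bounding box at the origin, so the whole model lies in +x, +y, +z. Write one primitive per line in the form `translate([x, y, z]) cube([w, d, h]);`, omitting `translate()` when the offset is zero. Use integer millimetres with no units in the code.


cube([2408, 251, 2910]);


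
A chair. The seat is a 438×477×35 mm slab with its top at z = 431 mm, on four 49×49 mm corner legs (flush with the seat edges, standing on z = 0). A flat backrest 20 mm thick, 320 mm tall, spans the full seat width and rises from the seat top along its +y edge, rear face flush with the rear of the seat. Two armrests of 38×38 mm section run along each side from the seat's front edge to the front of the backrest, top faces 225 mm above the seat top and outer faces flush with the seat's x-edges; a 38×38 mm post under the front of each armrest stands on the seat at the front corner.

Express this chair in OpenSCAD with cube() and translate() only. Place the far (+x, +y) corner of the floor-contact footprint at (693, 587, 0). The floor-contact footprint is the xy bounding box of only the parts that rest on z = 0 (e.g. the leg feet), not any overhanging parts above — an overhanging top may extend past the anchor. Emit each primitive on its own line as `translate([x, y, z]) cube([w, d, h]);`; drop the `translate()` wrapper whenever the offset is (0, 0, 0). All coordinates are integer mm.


translate([255, 110, 396]) cube([438, 477, 35]);
translate([255, 110, 0]) cube([49, 49, 396]);
translate([644, 110, 0]) cube([49, 49, 396]);
translate([255, 538, 0]) cube([49, 49, 396]);
translate([644, 538, 0]) cube([49, 49, 396]);
translate([255, 567, 431]) cube([438, 20, 320]);
translate([255, 110, 618]) cube([38, 457, 38]);
translate([655, 110, 618]) cube([38, 457, 38]);
translate([255, 110, 431]) cube([38, 38, 187]);
translate([655, 110, 431]) cube([38, 38, 187]);


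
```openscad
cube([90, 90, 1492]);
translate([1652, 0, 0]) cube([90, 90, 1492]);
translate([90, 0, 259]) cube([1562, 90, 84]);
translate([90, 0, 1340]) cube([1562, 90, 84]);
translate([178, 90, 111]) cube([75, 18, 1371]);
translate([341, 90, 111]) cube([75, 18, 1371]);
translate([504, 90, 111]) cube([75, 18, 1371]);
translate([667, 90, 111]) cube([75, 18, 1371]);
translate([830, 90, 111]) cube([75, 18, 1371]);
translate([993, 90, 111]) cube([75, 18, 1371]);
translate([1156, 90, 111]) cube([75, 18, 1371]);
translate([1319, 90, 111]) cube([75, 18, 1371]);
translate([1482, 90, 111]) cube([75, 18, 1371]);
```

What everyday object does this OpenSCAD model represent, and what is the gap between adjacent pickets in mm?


A fence section. The picket gap is 88 mm.

Two posts, two rails, 9 pickets — a fence section. Span 1562 mm holds 9 pickets of 75 mm with 10 equal gaps: ⌊(1562 − 9·75) / 10⌋ = 88 mm.


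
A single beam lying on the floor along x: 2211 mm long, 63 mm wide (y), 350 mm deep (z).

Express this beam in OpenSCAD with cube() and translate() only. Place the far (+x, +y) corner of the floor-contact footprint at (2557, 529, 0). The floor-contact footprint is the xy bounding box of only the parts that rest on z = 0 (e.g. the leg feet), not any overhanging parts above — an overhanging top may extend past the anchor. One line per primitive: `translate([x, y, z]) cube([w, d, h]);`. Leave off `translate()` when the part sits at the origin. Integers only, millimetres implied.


translate([346, 466, 0]) cube([2211, 63, 350]);


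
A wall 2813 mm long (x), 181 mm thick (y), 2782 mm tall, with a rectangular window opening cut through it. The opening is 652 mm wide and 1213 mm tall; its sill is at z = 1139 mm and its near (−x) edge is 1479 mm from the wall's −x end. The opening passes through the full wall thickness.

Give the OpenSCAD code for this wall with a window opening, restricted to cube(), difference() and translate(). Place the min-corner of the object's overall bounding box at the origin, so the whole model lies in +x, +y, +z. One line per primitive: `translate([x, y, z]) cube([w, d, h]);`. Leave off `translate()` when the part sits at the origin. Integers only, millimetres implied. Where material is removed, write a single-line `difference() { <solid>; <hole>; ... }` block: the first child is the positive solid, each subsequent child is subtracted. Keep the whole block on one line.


difference() { cube([2813, 181, 2782]); translate([1479, 0, 1139]) cube([652, 181, 1213]); }


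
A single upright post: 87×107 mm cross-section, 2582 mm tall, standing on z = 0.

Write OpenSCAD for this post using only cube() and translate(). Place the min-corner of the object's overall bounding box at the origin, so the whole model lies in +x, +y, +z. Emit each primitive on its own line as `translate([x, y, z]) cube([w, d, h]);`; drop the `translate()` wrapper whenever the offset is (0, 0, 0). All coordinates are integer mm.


cube([87, 107, 2582]);


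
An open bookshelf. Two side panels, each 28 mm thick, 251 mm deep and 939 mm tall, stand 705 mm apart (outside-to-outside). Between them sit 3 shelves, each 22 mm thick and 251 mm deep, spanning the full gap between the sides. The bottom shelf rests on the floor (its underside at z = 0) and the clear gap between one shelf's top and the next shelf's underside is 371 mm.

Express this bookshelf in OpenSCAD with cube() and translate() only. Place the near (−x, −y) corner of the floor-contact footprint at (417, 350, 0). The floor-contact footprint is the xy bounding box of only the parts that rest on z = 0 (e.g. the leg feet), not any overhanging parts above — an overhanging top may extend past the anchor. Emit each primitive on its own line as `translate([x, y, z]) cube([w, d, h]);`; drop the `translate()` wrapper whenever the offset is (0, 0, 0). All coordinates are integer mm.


translate([417, 350, 0]) cube([28, 251, 939]);
translate([1094, 350, 0]) cube([28, 251, 939]);
translate([445, 350, 0]) cube([649, 251, 22]);
translate([445, 350, 393]) cube([649, 251, 22]);
translate([445, 350, 786]) cube([649, 251, 22]);


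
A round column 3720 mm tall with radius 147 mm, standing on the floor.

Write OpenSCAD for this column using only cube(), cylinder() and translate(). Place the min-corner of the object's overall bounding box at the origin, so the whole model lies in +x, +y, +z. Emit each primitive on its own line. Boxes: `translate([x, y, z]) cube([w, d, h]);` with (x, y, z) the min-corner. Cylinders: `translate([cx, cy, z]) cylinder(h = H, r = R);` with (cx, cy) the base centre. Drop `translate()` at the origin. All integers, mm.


translate([147, 147, 0]) cylinder(h = 3720, r = 147);


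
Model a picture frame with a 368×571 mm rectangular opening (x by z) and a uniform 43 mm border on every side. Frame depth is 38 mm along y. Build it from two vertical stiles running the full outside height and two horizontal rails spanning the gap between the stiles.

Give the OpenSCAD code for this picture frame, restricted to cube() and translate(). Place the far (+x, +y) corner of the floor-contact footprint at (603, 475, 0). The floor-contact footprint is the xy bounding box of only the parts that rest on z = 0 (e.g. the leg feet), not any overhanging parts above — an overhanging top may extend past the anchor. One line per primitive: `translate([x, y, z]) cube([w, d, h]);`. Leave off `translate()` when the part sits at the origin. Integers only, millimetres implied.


translate([149, 437, 0]) cube([43, 38, 657]);
translate([560, 437, 0]) cube([43, 38, 657]);
translate([192, 437, 0]) cube([368, 38, 43]);
translate([192, 437, 614]) cube([368, 38, 43]);


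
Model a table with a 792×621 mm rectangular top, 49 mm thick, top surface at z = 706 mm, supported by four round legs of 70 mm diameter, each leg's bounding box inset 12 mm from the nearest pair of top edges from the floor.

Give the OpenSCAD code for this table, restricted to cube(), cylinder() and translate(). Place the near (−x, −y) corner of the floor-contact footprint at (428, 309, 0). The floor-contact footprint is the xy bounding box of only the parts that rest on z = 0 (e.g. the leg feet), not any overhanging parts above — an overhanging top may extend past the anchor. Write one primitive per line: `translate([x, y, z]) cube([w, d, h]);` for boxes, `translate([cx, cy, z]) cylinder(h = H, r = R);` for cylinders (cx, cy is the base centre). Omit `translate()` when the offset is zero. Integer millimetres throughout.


translate([416, 297, 657]) cube([792, 621, 49]);
translate([463, 344, 0]) cylinder(h = 657, r = 35);
translate([1161, 344, 0]) cylinder(h = 657, r = 35);
translate([463, 871, 0]) cylinder(h = 657, r = 35);
translate([1161, 871, 0]) cylinder(h = 657, r = 35);


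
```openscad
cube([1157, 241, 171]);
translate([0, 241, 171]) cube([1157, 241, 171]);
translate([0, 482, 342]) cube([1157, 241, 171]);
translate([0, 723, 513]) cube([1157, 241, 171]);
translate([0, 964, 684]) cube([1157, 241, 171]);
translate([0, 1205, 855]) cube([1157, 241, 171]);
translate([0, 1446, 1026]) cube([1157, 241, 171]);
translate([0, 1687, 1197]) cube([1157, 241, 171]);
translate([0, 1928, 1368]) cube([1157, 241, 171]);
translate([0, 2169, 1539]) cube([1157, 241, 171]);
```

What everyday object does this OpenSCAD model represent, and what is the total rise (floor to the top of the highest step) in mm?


A staircase. The total rise is 1710 mm.

10 identical blocks, each offset up and back from the previous — a staircase. Each step is 171 mm tall and there are 10 of them, so the total rise is 10 × 171 = 1710 mm.


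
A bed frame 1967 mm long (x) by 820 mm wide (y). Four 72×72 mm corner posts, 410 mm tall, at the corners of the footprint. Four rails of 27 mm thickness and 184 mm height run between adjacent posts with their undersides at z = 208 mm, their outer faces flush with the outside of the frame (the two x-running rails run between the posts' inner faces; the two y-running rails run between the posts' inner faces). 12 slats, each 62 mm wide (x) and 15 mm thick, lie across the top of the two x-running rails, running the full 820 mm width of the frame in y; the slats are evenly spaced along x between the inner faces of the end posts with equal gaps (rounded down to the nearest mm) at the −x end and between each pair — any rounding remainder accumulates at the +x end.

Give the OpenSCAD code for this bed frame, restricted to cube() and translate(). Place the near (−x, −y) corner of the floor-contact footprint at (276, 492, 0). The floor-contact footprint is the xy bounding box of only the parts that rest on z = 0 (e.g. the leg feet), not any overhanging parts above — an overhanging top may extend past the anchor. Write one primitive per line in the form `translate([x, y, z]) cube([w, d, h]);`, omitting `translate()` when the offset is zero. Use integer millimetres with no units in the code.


translate([276, 492, 0]) cube([72, 72, 410]);
translate([276, 1240, 0]) cube([72, 72, 410]);
translate([2171, 492, 0]) cube([72, 72, 410]);
translate([2171, 1240, 0]) cube([72, 72, 410]);
translate([348, 492, 208]) cube([1823, 27, 184]);
translate([348, 1285, 208]) cube([1823, 27, 184]);
translate([276, 564, 208]) cube([27, 676, 184]);
translate([2216, 564, 208]) cube([27, 676, 184]);
translate([431, 492, 392]) cube([62, 820, 15]);
translate([576, 492, 392]) cube([62, 820, 15]);
translate([721, 492, 392]) cube([62, 820, 15]);
translate([866, 492, 392]) cube([62, 820, 15]);
translate([1011, 492, 392]) cube([62, 820, 15]);
translate([1156, 492, 392]) cube([62, 820, 15]);
translate([1301, 492, 392]) cube([62, 820, 15]);
translate([1446, 492, 392]) cube([62, 820, 15]);
translate([1591, 492, 392]) cube([62, 820, 15]);
translate([1736, 492, 392]) cube([62, 820, 15]);
translate([1881, 492, 392]) cube([62, 820, 15]);
translate([2026, 492, 392]) cube([62, 820, 15]);


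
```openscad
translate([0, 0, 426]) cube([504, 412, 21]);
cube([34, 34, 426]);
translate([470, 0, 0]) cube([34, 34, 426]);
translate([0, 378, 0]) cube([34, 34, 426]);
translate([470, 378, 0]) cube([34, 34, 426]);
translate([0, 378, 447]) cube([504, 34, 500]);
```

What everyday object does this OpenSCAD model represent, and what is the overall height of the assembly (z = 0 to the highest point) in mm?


A chair. The overall height is 947 mm.

A slab on four corner posts with a tall panel at the back — a chair. The seat slab sits at z = 426 with thickness 21, and the 500 mm backrest starts at the seat top, so the overall height is 426 + 21 + 500 = 947 mm.


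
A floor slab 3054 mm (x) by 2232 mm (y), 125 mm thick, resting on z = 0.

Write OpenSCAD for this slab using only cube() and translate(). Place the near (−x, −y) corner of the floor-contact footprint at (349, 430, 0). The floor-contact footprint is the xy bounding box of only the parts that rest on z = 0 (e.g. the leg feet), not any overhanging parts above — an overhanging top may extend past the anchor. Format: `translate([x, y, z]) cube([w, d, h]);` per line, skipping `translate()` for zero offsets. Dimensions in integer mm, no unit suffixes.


translate([349, 430, 0]) cube([3054, 2232, 125]);


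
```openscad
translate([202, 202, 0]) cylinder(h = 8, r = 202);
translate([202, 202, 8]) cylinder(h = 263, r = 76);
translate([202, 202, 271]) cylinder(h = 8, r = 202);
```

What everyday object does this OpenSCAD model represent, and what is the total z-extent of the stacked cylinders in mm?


A spool. The overall height is 279 mm.

Three coaxial cylinders, large–small–large — a spool. Two 8 mm flanges and a 263 mm core give 8 + 263 + 8 = 279 mm.


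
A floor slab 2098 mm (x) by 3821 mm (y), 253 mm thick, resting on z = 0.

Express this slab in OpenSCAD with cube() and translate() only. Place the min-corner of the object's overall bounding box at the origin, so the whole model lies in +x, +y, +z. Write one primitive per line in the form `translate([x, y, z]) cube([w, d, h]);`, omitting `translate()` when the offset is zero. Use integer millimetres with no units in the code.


cube([2098, 3821, 253]);


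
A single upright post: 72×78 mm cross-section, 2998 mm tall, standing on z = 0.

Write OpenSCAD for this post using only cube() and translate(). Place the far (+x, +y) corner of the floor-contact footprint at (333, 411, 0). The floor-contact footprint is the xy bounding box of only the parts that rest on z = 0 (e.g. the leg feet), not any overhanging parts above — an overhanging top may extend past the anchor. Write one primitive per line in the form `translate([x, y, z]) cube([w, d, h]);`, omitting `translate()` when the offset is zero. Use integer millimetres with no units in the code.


translate([261, 333, 0]) cube([72, 78, 2998]);
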